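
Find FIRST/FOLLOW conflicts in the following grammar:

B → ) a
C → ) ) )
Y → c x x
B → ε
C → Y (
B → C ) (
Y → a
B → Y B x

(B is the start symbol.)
No FIRST/FOLLOW conflicts.

A FIRST/FOLLOW conflict occurs when a non-terminal N has a nullable alternative N → β (β ⇒* ε) and another alternative N → α with FIRST(α) ∩ FOLLOW(N) ≠ ∅: on such a lookahead the parser cannot decide between expanding α and letting N vanish via β.

Nullable non-terminals: B.
FIRST sets used below: FIRST(C) = { ')', 'a', 'c' }, FIRST(Y) = { 'a', 'c' }

B: nullable alternative(s) B → ε; FOLLOW(B) = { $, 'x' }
  B → ) a: FIRST \ {ε} = { ')' } — disjoint from FOLLOW(B)
  B → ε: FIRST \ {ε} = { } — this is the only nullable alternative, skip
  B → C ) (: FIRST \ {ε} = { ')', 'a', 'c' } — disjoint from FOLLOW(B)
  B → Y B x: FIRST \ {ε} = { 'a', 'c' } — disjoint from FOLLOW(B)

C, Y have no nullable alternative, so no FIRST/FOLLOW check is needed there.

No FIRST/FOLLOW conflicts found.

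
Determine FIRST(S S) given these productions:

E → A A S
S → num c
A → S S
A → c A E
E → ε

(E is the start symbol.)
{ 'num' }

FIRST sets of the non-terminals involved (from the grammar, by fixed-point iteration):
  FIRST(S) = { 'num' }

To compute FIRST(S S), process the symbols left to right:
Symbol S is a non-terminal. Add FIRST(S) \ {ε} = { 'num' }
S is not nullable (ε ∉ FIRST(S)), so stop here.
FIRST(S S) = { 'num' }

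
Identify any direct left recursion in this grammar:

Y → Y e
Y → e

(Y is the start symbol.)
Y → Y e: LEFT RECURSIVE (starts with Y)
Y → e: starts with e

The grammar has direct left recursion on: Y.

Answer: Yes, Y is left-recursive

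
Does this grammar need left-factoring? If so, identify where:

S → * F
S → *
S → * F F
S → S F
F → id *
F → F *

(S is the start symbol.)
Left-factoring is needed when two productions for the same non-terminal
share a common prefix on the right-hand side.

Productions for S:
  S → * F
  S → *
  S → * F F
  S → S F
Productions for F:
  F → id *
  F → F *

Found common prefix '*' in productions for S

Answer: Yes, S has productions with common prefix '*'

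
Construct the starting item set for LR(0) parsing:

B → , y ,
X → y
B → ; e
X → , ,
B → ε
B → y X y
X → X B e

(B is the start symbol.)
{ [B → . , y ,], [B → . ; e], [B → . y X y], [B → .], [B' → . B] }

First, augment the grammar with B' → B
I₀ = CLOSURE({ [B' → . B] }):
  [B' → . B] has the dot before B: add [B → . , y ,], [B → . ; e], [B → .], [B → . y X y]
No further items can be added.

I₀ = { [B → . , y ,], [B → . ; e], [B → . y X y], [B → .], [B' → . B] }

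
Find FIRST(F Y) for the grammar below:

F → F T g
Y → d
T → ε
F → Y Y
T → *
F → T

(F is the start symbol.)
FIRST sets of the non-terminals involved (from the grammar, by fixed-point iteration):
  FIRST(F) = { '*', 'd', 'g', ε }
  FIRST(Y) = { 'd' }

To compute FIRST(F Y), process the symbols left to right:
Symbol F is a non-terminal. Add FIRST(F) \ {ε} = { '*', 'd', 'g' }
F is nullable (ε ∈ FIRST(F)), continue to the next symbol.
Symbol Y is a non-terminal. Add FIRST(Y) \ {ε} = { 'd' }
Y is not nullable (ε ∉ FIRST(Y)), so stop here.
FIRST(F Y) = { '*', 'd', 'g' }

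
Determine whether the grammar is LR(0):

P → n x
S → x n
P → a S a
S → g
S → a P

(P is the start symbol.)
Yes, the grammar is LR(0)

A grammar is LR(0) if no state in the canonical LR(0) collection has:
  - both a shift item (dot before a terminal) and a complete item (shift-reduce conflict), or
  - two or more complete items (reduce-reduce conflict; the accept item [P' → P .] counts as a complete item here).

Augment with P' → P and build the canonical LR(0) collection (I0 = CLOSURE({[P' → . P]}), then GOTO on every symbol after a dot until no new states appear). It has 12 states:
  I0: { [P → . a S a], [P → . n x], [P' → . P] }  — shift
  I1: { [P' → P .] }  — accept
  I2: { [P → a . S a], [S → . a P], [S → . g], [S → . x n] }  — shift
  I3: { [P → n . x] }  — shift
  I4: { [P → n x .] }  — reduce
  I5: { [P → a S . a] }  — shift
  I6: { [P → . a S a], [P → . n x], [S → a . P] }  — shift
  I7: { [S → g .] }  — reduce
  I8: { [S → x . n] }  — shift
  I9: { [S → x n .] }  — reduce
  I10: { [S → a P .] }  — reduce
  I11: { [P → a S a .] }  — reduce

Every state is either a pure shift/goto state or contains exactly one complete item and nothing to shift — no conflicts. The grammar is LR(0).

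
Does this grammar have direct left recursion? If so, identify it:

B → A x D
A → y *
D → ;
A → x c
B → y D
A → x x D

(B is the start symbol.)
Direct left recursion occurs when N → N α for some non-terminal N (the right-hand side begins with the left-hand side itself).

B → A x D: starts with A
A → y *: starts with y
D → ;: starts with ';'
A → x c: starts with x
B → y D: starts with y
A → x x D: starts with x

No direct left recursion found.

Answer: No direct left recursion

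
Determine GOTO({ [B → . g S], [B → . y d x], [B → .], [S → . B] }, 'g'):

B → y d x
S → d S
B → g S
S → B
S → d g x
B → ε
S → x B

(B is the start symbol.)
GOTO(I, 'g') = CLOSURE({ [A → αX.β] : [A → α.Xβ] ∈ I, X = 'g' })

Items with dot before 'g', with the dot advanced:
  [B → . g S] → [B → g . S]
Closure of the advanced items:
  [B → g . S] has the dot before S: add [S → . d S], [S → . B], [S → . d g x], [S → . x B]
  [S → . B] has the dot before B: add [B → . y d x], [B → . g S], [B → .]

GOTO = { [B → . g S], [B → . y d x], [B → .], [B → g . S], [S → . B], [S → . d S], [S → . d g x], [S → . x B] }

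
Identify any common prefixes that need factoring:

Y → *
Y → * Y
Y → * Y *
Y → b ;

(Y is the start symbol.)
Left-factoring is needed when two productions for the same non-terminal
share a common prefix on the right-hand side.

Productions for Y:
  Y → *
  Y → * Y
  Y → * Y *
  Y → b ;

Found common prefix '*' in productions for Y

Answer: Yes, Y has productions with common prefix '*'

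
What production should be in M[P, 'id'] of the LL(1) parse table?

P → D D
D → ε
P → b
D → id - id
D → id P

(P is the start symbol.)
To find M[P, 'id'], we find productions for P where 'id' is in the predict set (PREDICT(N → α) = (FIRST(α) \ {ε}) ∪ (FOLLOW(N) if α ⇒* ε)).

Relevant sets:
  FIRST(D) = { 'id', ε }
  FOLLOW(P) = { $, 'id' }

P → D D: PREDICT = { $, 'id' }
  'id' is in predict set, so this production goes in M[P, 'id']
P → b: PREDICT = { 'b' }

M[P, 'id'] = P → D D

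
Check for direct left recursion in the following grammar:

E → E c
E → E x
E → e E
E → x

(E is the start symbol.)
Direct left recursion occurs when N → N α for some non-terminal N (the right-hand side begins with the left-hand side itself).

E → E c: LEFT RECURSIVE (starts with E)
E → E x: LEFT RECURSIVE (starts with E)
E → e E: starts with e
E → x: starts with x

The grammar has direct left recursion on: E.

Answer: Yes, E is left-recursive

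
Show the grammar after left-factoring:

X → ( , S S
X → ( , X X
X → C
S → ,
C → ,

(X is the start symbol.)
Left-factoring transforms A → αβ₁ | αβ₂ into A → αA' and A' → β₁ | β₂
(α is the longest common prefix among the alternatives). Repeat until
no nonterminal has two alternatives with a common prefix.

Round 1: X has alternatives sharing prefix '( ,'. Introduce X': X → ( , X'
  Add: X' → S S
  Add: X' → X X

No remaining common prefixes — done.

Resulting grammar:
X → ( , X'
X' → S S
X' → X X
X → C
S → ,
C → ,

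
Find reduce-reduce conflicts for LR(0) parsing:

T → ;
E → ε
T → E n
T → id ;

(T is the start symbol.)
No reduce-reduce conflicts

Augment with T' → T and build the canonical LR(0) collection (I0 = CLOSURE({[T' → . T]}), then GOTO on every symbol after a dot until no new states appear). It has 7 states:
  I0: { [E → .], [T → . ;], [T → . E n], [T → . id ;], [T' → . T] }  — shift, reduce
  I1: { [T → ; .] }  — reduce
  I2: { [T → E . n] }  — shift
  I3: { [T' → T .] }  — accept
  I4: { [T → id . ;] }  — shift
  I5: { [T → id ; .] }  — reduce
  I6: { [T → E n .] }  — reduce

No state contains more than one complete item.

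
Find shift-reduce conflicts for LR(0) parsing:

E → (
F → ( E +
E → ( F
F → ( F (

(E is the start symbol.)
Yes — I1: [E → ( .] vs [F → . ( E +]; I5: [E → ( .] vs [E → . (]; I10: [E → ( F .] vs [F → ( F . (]

A shift-reduce conflict occurs when an LR(0) state has both:
  - a complete (reduce) item [A → α .] (dot at the end), and
  - a shift item [B → β . c γ] (dot before a terminal).

Augment with E' → E and build the canonical LR(0) collection (I0 = CLOSURE({[E' → . E]}), then GOTO on every symbol after a dot until no new states appear). It has 11 states:
  I0: { [E → . ( F], [E → . (], [E' → . E] }  — shift
  I1: { [E → ( . F], [E → ( .], [F → . ( E +], [F → . ( F (] }  — shift, reduce
  I2: { [E' → E .] }  — accept
  I3: { [E → . ( F], [E → . (], [F → ( . E +], [F → ( . F (], [F → . ( E +], [F → . ( F (] }  — shift
  I4: { [E → ( F .] }  — reduce
  I5: { [E → ( . F], [E → ( .], [E → . ( F], [E → . (], [F → ( . E +], [F → ( . F (], [F → . ( E +], [F → . ( F (] }  — shift, reduce
  I6: { [F → ( E . +] }  — shift
  I7: { [F → ( F . (] }  — shift
  I8: { [F → ( F ( .] }  — reduce
  I9: { [F → ( E + .] }  — reduce
  I10: { [E → ( F .], [F → ( F . (] }  — shift, reduce

I1 contains reduce item [E → ( .] and shift items [F → . ( E +], [F → . ( F (] — shift-reduce conflict.
I5 contains reduce item [E → ( .] and shift items [E → . (], [E → . ( F], [F → . ( E +], [F → . ( F (] — shift-reduce conflict.
I10 contains reduce item [E → ( F .] and shift item [F → ( F . (] — shift-reduce conflict.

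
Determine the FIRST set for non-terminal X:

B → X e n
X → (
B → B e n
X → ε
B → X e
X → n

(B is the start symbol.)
To compute FIRST(X), examine every production with X on the left-hand side, reading each right-hand side left to right until a non-nullable symbol is reached.

From X → (:
  - '(' is a terminal: add '(' and stop
From X → ε:
  - ε-production, so ε ∈ FIRST(X)
From X → n:
  - n is a terminal: add 'n' and stop

Collecting: FIRST(X) = { '(', 'n', ε }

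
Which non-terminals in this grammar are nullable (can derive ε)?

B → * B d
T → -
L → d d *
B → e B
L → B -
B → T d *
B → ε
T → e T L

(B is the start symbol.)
ε-productions: B → ε
So B is immediately nullable.
No further non-terminal can be added: every production for the remaining non-terminals contains a terminal or a non-nullable non-terminal.
Nullable = { 'B' }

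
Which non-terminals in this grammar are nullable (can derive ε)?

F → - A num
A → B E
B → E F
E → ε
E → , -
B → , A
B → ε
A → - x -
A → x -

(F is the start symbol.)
{ 'A', 'B', 'E' }

ε-productions: E → ε, B → ε
So E, B are immediately nullable.
A → B E: every symbol on the right is nullable, so A is nullable too.
No further non-terminal can be added: every production for the remaining non-terminals contains a terminal or a non-nullable non-terminal.
Nullable = { 'A', 'B', 'E' }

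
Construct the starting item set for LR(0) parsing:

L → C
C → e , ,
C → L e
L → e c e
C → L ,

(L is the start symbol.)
{ [C → . L ,], [C → . L e], [C → . e , ,], [L → . C], [L → . e c e], [L' → . L] }

First, augment the grammar with L' → L
I₀ = CLOSURE({ [L' → . L] }):
  [L' → . L] has the dot before L: add [L → . C], [L → . e c e]
  [L → . C] has the dot before C: add [C → . e , ,], [C → . L e], [C → . L ,]
No further items can be added.

I₀ = { [C → . L ,], [C → . L e], [C → . e , ,], [L → . C], [L → . e c e], [L' → . L] }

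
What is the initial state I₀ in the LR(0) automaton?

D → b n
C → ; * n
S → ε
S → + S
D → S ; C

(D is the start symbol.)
First, augment the grammar with D' → D
I₀ = CLOSURE({ [D' → . D] }):
  [D' → . D] has the dot before D: add [D → . b n], [D → . S ; C]
  [D → . S ; C] has the dot before S: add [S → .], [S → . + S]
No further items can be added.

I₀ = { [D → . S ; C], [D → . b n], [D' → . D], [S → . + S], [S → .] }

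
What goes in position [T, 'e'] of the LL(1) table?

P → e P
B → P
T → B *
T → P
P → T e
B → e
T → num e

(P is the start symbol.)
T → B *, T → P

To find M[T, 'e'], we find productions for T where 'e' is in the predict set (PREDICT(N → α) = (FIRST(α) \ {ε}) ∪ (FOLLOW(N) if α ⇒* ε)).

Relevant sets:
  FIRST(B) = { 'e', 'num' }
  FIRST(P) = { 'e', 'num' }

T → B *: PREDICT = { 'e', 'num' }
  'e' is in predict set, so this production goes in M[T, 'e']
T → P: PREDICT = { 'e', 'num' }
  'e' is in predict set, so this production goes in M[T, 'e']
T → num e: PREDICT = { 'num' }

M[T, 'e'] = T → B *, T → P  (a multiply-defined cell — the grammar is not LL(1))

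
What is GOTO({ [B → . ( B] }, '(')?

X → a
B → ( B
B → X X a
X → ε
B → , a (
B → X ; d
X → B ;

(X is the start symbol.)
GOTO(I, '(') = CLOSURE({ [A → αX.β] : [A → α.Xβ] ∈ I, X = '(' })

Items with dot before '(', with the dot advanced:
  [B → . ( B] → [B → ( . B]
Closure of the advanced items:
  [B → ( . B] has the dot before B: add [B → . ( B], [B → . X X a], [B → . , a (], [B → . X ; d]
  [B → . X X a] has the dot before X: add [X → . a], [X → .], [X → . B ;]

GOTO = { [B → ( . B], [B → . ( B], [B → . , a (], [B → . X ; d], [B → . X X a], [X → . B ;], [X → . a], [X → .] }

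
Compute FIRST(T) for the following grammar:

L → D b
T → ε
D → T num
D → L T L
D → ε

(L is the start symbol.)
{ ε }

To compute FIRST(T), examine every production with T on the left-hand side, reading each right-hand side left to right until a non-nullable symbol is reached.

From T → ε:
  - ε-production, so ε ∈ FIRST(T)

Collecting: FIRST(T) = { ε }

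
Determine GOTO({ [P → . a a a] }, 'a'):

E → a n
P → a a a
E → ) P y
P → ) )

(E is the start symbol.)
GOTO(I, 'a') = CLOSURE({ [A → αX.β] : [A → α.Xβ] ∈ I, X = 'a' })

Items with dot before 'a', with the dot advanced:
  [P → . a a a] → [P → a . a a]
Closure adds nothing (no advanced item has the dot before a non-terminal).

GOTO = { [P → a . a a] }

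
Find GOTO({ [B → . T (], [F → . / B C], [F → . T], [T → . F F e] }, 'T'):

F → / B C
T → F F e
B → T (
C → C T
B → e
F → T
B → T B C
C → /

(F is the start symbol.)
GOTO(I, 'T') = CLOSURE({ [A → αX.β] : [A → α.Xβ] ∈ I, X = 'T' })

Items with dot before 'T', with the dot advanced:
  [B → . T (] → [B → T . (]
  [F → . T] → [F → T .]
Closure adds nothing (no advanced item has the dot before a non-terminal).

GOTO = { [B → T . (], [F → T .] }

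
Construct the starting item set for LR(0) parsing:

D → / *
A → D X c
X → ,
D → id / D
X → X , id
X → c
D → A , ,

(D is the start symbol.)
First, augment the grammar with D' → D
I₀ = CLOSURE({ [D' → . D] }):
  [D' → . D] has the dot before D: add [D → . / *], [D → . id / D], [D → . A , ,]
  [D → . A , ,] has the dot before A: add [A → . D X c]
No further items can be added.

I₀ = { [A → . D X c], [D → . / *], [D → . A , ,], [D → . id / D], [D' → . D] }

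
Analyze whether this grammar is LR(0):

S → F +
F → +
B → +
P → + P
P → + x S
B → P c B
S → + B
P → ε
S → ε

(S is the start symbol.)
No. Shift-reduce conflict between [S → .] and [F → . +]

Augment with S' → S and build the canonical LR(0) collection (I0 = CLOSURE({[S' → . S]}), then GOTO on every symbol after a dot until no new states appear). It has 14 states:
  I0: { [F → . +], [S → . + B], [S → . F +], [S → .], [S' → . S] }  — shift, reduce
  I1: { [B → . +], [B → . P c B], [F → + .], [P → . + P], [P → . + x S], [P → .], [S → + . B] }  — shift, 2 reduces
  I2: { [S → F . +] }  — shift
  I3: { [S' → S .] }  — accept
  I4: { [S → F + .] }  — reduce
  I5: { [B → + .], [P → + . P], [P → + . x S], [P → . + P], [P → . + x S], [P → .] }  — shift, 2 reduces
  I6: { [S → + B .] }  — reduce
  I7: { [B → P . c B] }  — shift
  I8: { [B → . +], [B → . P c B], [B → P c . B], [P → . + P], [P → . + x S], [P → .] }  — shift, reduce
  I9: { [B → P c B .] }  — reduce
  I10: { [P → + . P], [P → + . x S], [P → . + P], [P → . + x S], [P → .] }  — shift, reduce
  I11: { [P → + P .] }  — reduce
  I12: { [F → . +], [P → + x . S], [S → . + B], [S → . F +], [S → .] }  — shift, reduce
  I13: { [P → + x S .] }  — reduce

Conflict in state I0:
  Shift-reduce conflict between [S → .] and [F → . +]
So the grammar is NOT LR(0).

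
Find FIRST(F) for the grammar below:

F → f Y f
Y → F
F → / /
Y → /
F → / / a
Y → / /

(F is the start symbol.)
To compute FIRST(F), examine every production with F on the left-hand side, reading each right-hand side left to right until a non-nullable symbol is reached.

From F → f Y f:
  - f is a terminal: add 'f' and stop
From F → / /:
  - '/' is a terminal: add '/' and stop
From F → / / a:
  - '/' is a terminal: add '/' and stop

Collecting: FIRST(F) = { '/', 'f' }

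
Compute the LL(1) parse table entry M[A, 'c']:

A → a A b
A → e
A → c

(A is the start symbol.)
A → c

To find M[A, 'c'], we find productions for A where 'c' is in the predict set (PREDICT(N → α) = (FIRST(α) \ {ε}) ∪ (FOLLOW(N) if α ⇒* ε)).

A → a A b: PREDICT = { 'a' }
A → e: PREDICT = { 'e' }
A → c: PREDICT = { 'c' }
  'c' is in predict set, so this production goes in M[A, 'c']

M[A, 'c'] = A → c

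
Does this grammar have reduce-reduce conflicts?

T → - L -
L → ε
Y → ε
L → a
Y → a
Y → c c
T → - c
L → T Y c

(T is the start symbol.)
No reduce-reduce conflicts

A reduce-reduce conflict occurs when an LR(0) state has two complete items [A → α .] and [B → β .] — both call for a reduction, and with no lookahead the parser cannot choose between them.

Augment with T' → T and build the canonical LR(0) collection (I0 = CLOSURE({[T' → . T]}), then GOTO on every symbol after a dot until no new states appear). It has 13 states:
  I0: { [T → . - L -], [T → . - c], [T' → . T] }  — shift
  I1: { [L → . T Y c], [L → . a], [L → .], [T → - . L -], [T → - . c], [T → . - L -], [T → . - c] }  — shift, reduce
  I2: { [T' → T .] }  — accept
  I3: { [T → - L . -] }  — shift
  I4: { [L → T . Y c], [Y → . a], [Y → . c c], [Y → .] }  — shift, reduce
  I5: { [L → a .] }  — reduce
  I6: { [T → - c .] }  — reduce
  I7: { [L → T Y . c] }  — shift
  I8: { [Y → a .] }  — reduce
  I9: { [Y → c . c] }  — shift
  I10: { [Y → c c .] }  — reduce
  I11: { [L → T Y c .] }  — reduce
  I12: { [T → - L - .] }  — reduce

No state contains more than one complete item.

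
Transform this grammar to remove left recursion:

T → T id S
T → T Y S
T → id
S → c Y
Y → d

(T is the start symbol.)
T is directly left-recursive. The standard transformation for
  A → A α₁ | ... | A α_m | β₁ | ... | β_n
is
  A  → β₁ A' | ... | β_n A'
  A' → α₁ A' | ... | α_m A' | ε

T → id becomes T → id T'
T → T id S becomes T' → id S T'
T → T Y S becomes T' → Y S T'
Add T' → ε

Productions for other non-terminals are unchanged:
  S → c Y
  Y → d

Resulting grammar:
T → id T'
T' → id S T'
T' → Y S T'
T' → ε
S → c Y
Y → d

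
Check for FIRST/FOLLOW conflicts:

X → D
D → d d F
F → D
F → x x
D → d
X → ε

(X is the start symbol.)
No FIRST/FOLLOW conflicts.

A FIRST/FOLLOW conflict occurs when a non-terminal N has a nullable alternative N → β (β ⇒* ε) and another alternative N → α with FIRST(α) ∩ FOLLOW(N) ≠ ∅: on such a lookahead the parser cannot decide between expanding α and letting N vanish via β.

Nullable non-terminals: X.
FIRST sets used below: FIRST(D) = { 'd' }

X: nullable alternative(s) X → ε; FOLLOW(X) = { $ }
  X → D: FIRST \ {ε} = { 'd' } — disjoint from FOLLOW(X)
  X → ε: FIRST \ {ε} = { } — this is the only nullable alternative, skip

D, F have no nullable alternative, so no FIRST/FOLLOW check is needed there.

No FIRST/FOLLOW conflicts found.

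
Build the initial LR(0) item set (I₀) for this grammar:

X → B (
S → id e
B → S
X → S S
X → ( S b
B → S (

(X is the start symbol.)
{ [B → . S (], [B → . S], [S → . id e], [X → . ( S b], [X → . B (], [X → . S S], [X' → . X] }

First, augment the grammar with X' → X
I₀ = CLOSURE({ [X' → . X] }):
  [X' → . X] has the dot before X: add [X → . B (], [X → . S S], [X → . ( S b]
  [X → . B (] has the dot before B: add [B → . S], [B → . S (]
  [X → . S S] has the dot before S: add [S → . id e]
No further items can be added.

I₀ = { [B → . S (], [B → . S], [S → . id e], [X → . ( S b], [X → . B (], [X → . S S], [X' → . X] }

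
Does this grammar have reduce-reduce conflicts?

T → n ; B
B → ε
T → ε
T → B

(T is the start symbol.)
Yes — I0: [B → .] vs [T → .]

A reduce-reduce conflict occurs when an LR(0) state has two complete items [A → α .] and [B → β .] — both call for a reduction, and with no lookahead the parser cannot choose between them.

Augment with T' → T and build the canonical LR(0) collection (I0 = CLOSURE({[T' → . T]}), then GOTO on every symbol after a dot until no new states appear). It has 6 states:
  I0: { [B → .], [T → . B], [T → . n ; B], [T → .], [T' → . T] }  — shift, 2 reduces
  I1: { [T → B .] }  — reduce
  I2: { [T' → T .] }  — accept
  I3: { [T → n . ; B] }  — shift
  I4: { [B → .], [T → n ; . B] }  — reduce
  I5: { [T → n ; B .] }  — reduce

I0 contains complete items [B → .], [T → .] — reduce-reduce conflict.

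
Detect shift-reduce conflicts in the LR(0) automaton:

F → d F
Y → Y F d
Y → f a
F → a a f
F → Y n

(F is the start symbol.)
A shift-reduce conflict occurs when an LR(0) state has both:
  - a complete (reduce) item [A → α .] (dot at the end), and
  - a shift item [B → β . c γ] (dot before a terminal).

Augment with F' → F and build the canonical LR(0) collection (I0 = CLOSURE({[F' → . F]}), then GOTO on every symbol after a dot until no new states appear). It has 13 states:
  I0: { [F → . Y n], [F → . a a f], [F → . d F], [F' → . F], [Y → . Y F d], [Y → . f a] }  — shift
  I1: { [F' → F .] }  — accept
  I2: { [F → . Y n], [F → . a a f], [F → . d F], [F → Y . n], [Y → . Y F d], [Y → . f a], [Y → Y . F d] }  — shift
  I3: { [F → a . a f] }  — shift
  I4: { [F → . Y n], [F → . a a f], [F → . d F], [F → d . F], [Y → . Y F d], [Y → . f a] }  — shift
  I5: { [Y → f . a] }  — shift
  I6: { [Y → f a .] }  — reduce
  I7: { [F → d F .] }  — reduce
  I8: { [F → a a . f] }  — shift
  I9: { [F → a a f .] }  — reduce
  I10: { [Y → Y F . d] }  — shift
  I11: { [F → Y n .] }  — reduce
  I12: { [Y → Y F d .] }  — reduce

No state contains both a complete item and a shift item.

Answer: No shift-reduce conflicts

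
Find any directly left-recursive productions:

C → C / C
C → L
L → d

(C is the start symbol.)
Yes, C is left-recursive

Direct left recursion occurs when N → N α for some non-terminal N (the right-hand side begins with the left-hand side itself).

C → C / C: LEFT RECURSIVE (starts with C)
C → L: starts with L
L → d: starts with d

The grammar has direct left recursion on: C.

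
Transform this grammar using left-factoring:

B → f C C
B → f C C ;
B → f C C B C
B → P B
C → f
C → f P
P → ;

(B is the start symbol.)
B → f C C B'
B' → ε
B' → ;
B' → B C
B → P B
C → f C'
C' → ε
C' → P
P → ;

Left-factoring transforms A → αβ₁ | αβ₂ into A → αA' and A' → β₁ | β₂
(α is the longest common prefix among the alternatives). Repeat until
no nonterminal has two alternatives with a common prefix.

Round 1: B has alternatives sharing prefix 'f C C'. Introduce B': B → f C C B'
  Add: B' → ε
  Add: B' → ;
  Add: B' → B C

Round 2: C has alternatives sharing prefix 'f'. Introduce C': C → f C'
  Add: C' → ε
  Add: C' → P

No remaining common prefixes — done.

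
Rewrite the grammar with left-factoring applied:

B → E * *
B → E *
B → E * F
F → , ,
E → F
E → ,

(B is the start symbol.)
B → E * B'
B' → *
B' → ε
B' → F
F → , ,
E → F
E → ,

Left-factoring transforms A → αβ₁ | αβ₂ into A → αA' and A' → β₁ | β₂
(α is the longest common prefix among the alternatives). Repeat until
no nonterminal has two alternatives with a common prefix.

Round 1: B has alternatives sharing prefix 'E *'. Introduce B': B → E * B'
  Add: B' → *
  Add: B' → ε
  Add: B' → F

No remaining common prefixes — done.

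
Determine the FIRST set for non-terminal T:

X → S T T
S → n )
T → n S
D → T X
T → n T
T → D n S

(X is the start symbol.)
FIRST sets of the other non-terminals involved (by the same procedure, iterated to a fixed point):
  FIRST(D) = { 'n' }

From T → n S:
  - n is a terminal: add 'n' and stop
From T → n T:
  - n is a terminal: add 'n' and stop
From T → D n S:
  - D is a non-terminal: add FIRST(D) \ {ε} = { 'n' }
    D is not nullable, so stop

Collecting: FIRST(T) = { 'n' }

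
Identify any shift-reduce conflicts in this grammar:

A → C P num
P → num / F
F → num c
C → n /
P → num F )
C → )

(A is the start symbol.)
Augment with A' → A and build the canonical LR(0) collection (I0 = CLOSURE({[A' → . A]}), then GOTO on every symbol after a dot until no new states appear). It has 15 states:
  I0: { [A → . C P num], [A' → . A], [C → . )], [C → . n /] }  — shift
  I1: { [C → ) .] }  — reduce
  I2: { [A' → A .] }  — accept
  I3: { [A → C . P num], [P → . num / F], [P → . num F )] }  — shift
  I4: { [C → n . /] }  — shift
  I5: { [C → n / .] }  — reduce
  I6: { [A → C P . num] }  — shift
  I7: { [F → . num c], [P → num . / F], [P → num . F )] }  — shift
  I8: { [F → . num c], [P → num / . F] }  — shift
  I9: { [P → num F . )] }  — shift
  I10: { [F → num . c] }  — shift
  I11: { [F → num c .] }  — reduce
  I12: { [P → num F ) .] }  — reduce
  I13: { [P → num / F .] }  — reduce
  I14: { [A → C P num .] }  — reduce

No state contains both a complete item and a shift item.

Answer: No shift-reduce conflicts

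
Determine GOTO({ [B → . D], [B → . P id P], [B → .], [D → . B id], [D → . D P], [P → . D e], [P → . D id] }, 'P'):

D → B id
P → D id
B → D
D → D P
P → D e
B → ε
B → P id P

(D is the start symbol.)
GOTO(I, 'P') = CLOSURE({ [A → αX.β] : [A → α.Xβ] ∈ I, X = 'P' })

Items with dot before 'P', with the dot advanced:
  [B → . P id P] → [B → P . id P]
Closure adds nothing (no advanced item has the dot before a non-terminal).

GOTO = { [B → P . id P] }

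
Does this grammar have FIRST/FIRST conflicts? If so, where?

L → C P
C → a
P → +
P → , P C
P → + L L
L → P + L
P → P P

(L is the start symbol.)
A FIRST/FIRST conflict occurs when two productions N → α and N → β for the same non-terminal have FIRST(α) ∩ FIRST(β) ≠ ∅ (with ε ∈ FIRST of a nullable right-hand side, so two nullable alternatives also conflict).

FIRST sets of the non-terminals at (or reachable through a nullable prefix from) the front of some alternative:
  FIRST(C) = { 'a' }
  FIRST(P) = { '+', ',' }

Productions for L:
  L → C P: FIRST = { 'a' }
  L → P + L: FIRST = { '+', ',' }
Productions for P:
  P → +: FIRST = { '+' }
  P → , P C: FIRST = { ',' }
  P → + L L: FIRST = { '+' }
  P → P P: FIRST = { '+', ',' }
C has only one production, so no FIRST/FIRST conflict is possible there.

Conflict for P: P → + and P → + L L
  Overlap: { '+' }
Conflict for P: P → + and P → P P
  Overlap: { '+' }
Conflict for P: P → , P C and P → P P
  Overlap: { ',' }
Conflict for P: P → + L L and P → P P
  Overlap: { '+' }

Answer: Yes. P → '+' / P → '+' L L on { '+' }; P → '+' / P → P P on { '+' }; P → ',' P C / P → P P on { ',' }; P → '+' L L / P → P P on { '+' }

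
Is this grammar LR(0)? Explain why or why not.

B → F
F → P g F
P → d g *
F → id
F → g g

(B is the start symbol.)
Yes, the grammar is LR(0)

Augment with B' → B and build the canonical LR(0) collection (I0 = CLOSURE({[B' → . B]}), then GOTO on every symbol after a dot until no new states appear). It has 12 states:
  I0: { [B → . F], [B' → . B], [F → . P g F], [F → . g g], [F → . id], [P → . d g *] }  — shift
  I1: { [B' → B .] }  — accept
  I2: { [B → F .] }  — reduce
  I3: { [F → P . g F] }  — shift
  I4: { [P → d . g *] }  — shift
  I5: { [F → g . g] }  — shift
  I6: { [F → id .] }  — reduce
  I7: { [F → g g .] }  — reduce
  I8: { [P → d g . *] }  — shift
  I9: { [P → d g * .] }  — reduce
  I10: { [F → . P g F], [F → . g g], [F → . id], [F → P g . F], [P → . d g *] }  — shift
  I11: { [F → P g F .] }  — reduce

Every state is either a pure shift/goto state or contains exactly one complete item and nothing to shift — no conflicts. The grammar is LR(0).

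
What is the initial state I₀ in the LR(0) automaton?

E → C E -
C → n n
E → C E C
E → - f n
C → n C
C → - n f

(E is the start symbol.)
{ [C → . - n f], [C → . n C], [C → . n n], [E → . - f n], [E → . C E -], [E → . C E C], [E' → . E] }

First, augment the grammar with E' → E
I₀ = CLOSURE({ [E' → . E] }):
  [E' → . E] has the dot before E: add [E → . C E -], [E → . C E C], [E → . - f n]
  [E → . C E -] has the dot before C: add [C → . n n], [C → . n C], [C → . - n f]
No further items can be added.

I₀ = { [C → . - n f], [C → . n C], [C → . n n], [E → . - f n], [E → . C E -], [E → . C E C], [E' → . E] }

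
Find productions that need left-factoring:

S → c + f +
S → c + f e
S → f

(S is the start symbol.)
Left-factoring is needed when two productions for the same non-terminal
share a common prefix on the right-hand side.

Productions for S:
  S → c + f +
  S → c + f e
  S → f

Found common prefix 'c + f' in productions for S

Answer: Yes, S has productions with common prefix 'c + f'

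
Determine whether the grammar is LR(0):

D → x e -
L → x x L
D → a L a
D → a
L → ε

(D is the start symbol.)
No. Shift-reduce conflict between [D → a .] and [L → . x x L]

A grammar is LR(0) if no state in the canonical LR(0) collection has:
  - both a shift item (dot before a terminal) and a complete item (shift-reduce conflict), or
  - two or more complete items (reduce-reduce conflict; the accept item [D' → D .] counts as a complete item here).

Augment with D' → D and build the canonical LR(0) collection (I0 = CLOSURE({[D' → . D]}), then GOTO on every symbol after a dot until no new states appear). It has 11 states:
  I0: { [D → . a L a], [D → . a], [D → . x e -], [D' → . D] }  — shift
  I1: { [D' → D .] }  — accept
  I2: { [D → a . L a], [D → a .], [L → . x x L], [L → .] }  — shift, 2 reduces
  I3: { [D → x . e -] }  — shift
  I4: { [D → x e . -] }  — shift
  I5: { [D → x e - .] }  — reduce
  I6: { [D → a L . a] }  — shift
  I7: { [L → x . x L] }  — shift
  I8: { [L → . x x L], [L → .], [L → x x . L] }  — shift, reduce
  I9: { [L → x x L .] }  — reduce
  I10: { [D → a L a .] }  — reduce

Conflict in state I2:
  Shift-reduce conflict between [D → a .] and [L → . x x L]
So the grammar is NOT LR(0).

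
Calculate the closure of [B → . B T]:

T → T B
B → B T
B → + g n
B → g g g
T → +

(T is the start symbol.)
To compute CLOSURE, for each item [A → α.Bβ] where B is a non-terminal, add [B → .γ] for all productions B → γ; repeat for the newly added items until nothing changes.

Start with: [B → . B T]
  [B → . B T] has the dot before B: add [B → . + g n], [B → . g g g]
No further items can be added.

CLOSURE = { [B → . + g n], [B → . B T], [B → . g g g] }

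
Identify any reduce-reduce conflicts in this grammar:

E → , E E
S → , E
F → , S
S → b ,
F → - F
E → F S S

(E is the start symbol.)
A reduce-reduce conflict occurs when an LR(0) state has two complete items [A → α .] and [B → β .] — both call for a reduction, and with no lookahead the parser cannot choose between them.

Augment with E' → E and build the canonical LR(0) collection (I0 = CLOSURE({[E' → . E]}), then GOTO on every symbol after a dot until no new states appear). It has 18 states:
  I0: { [E → . , E E], [E → . F S S], [E' → . E], [F → . , S], [F → . - F] }  — shift
  I1: { [E → , . E E], [E → . , E E], [E → . F S S], [F → , . S], [F → . , S], [F → . - F], [S → . , E], [S → . b ,] }  — shift
  I2: { [F → - . F], [F → . , S], [F → . - F] }  — shift
  I3: { [E' → E .] }  — accept
  I4: { [E → F . S S], [S → . , E], [S → . b ,] }  — shift
  I5: { [E → . , E E], [E → . F S S], [F → . , S], [F → . - F], [S → , . E] }  — shift
  I6: { [E → F S . S], [S → . , E], [S → . b ,] }  — shift
  I7: { [S → b . ,] }  — shift
  I8: { [S → b , .] }  — reduce
  I9: { [E → F S S .] }  — reduce
  I10: { [S → , E .] }  — reduce
  I11: { [F → , . S], [S → . , E], [S → . b ,] }  — shift
  I12: { [F → - F .] }  — reduce
  I13: { [F → , S .] }  — reduce
  I14: { [E → , . E E], [E → . , E E], [E → . F S S], [F → , . S], [F → . , S], [F → . - F], [S → , . E], [S → . , E], [S → . b ,] }  — shift
  I15: { [E → , E . E], [E → . , E E], [E → . F S S], [F → . , S], [F → . - F] }  — shift
  I16: { [E → , E E .] }  — reduce
  I17: { [E → , E . E], [E → . , E E], [E → . F S S], [F → . , S], [F → . - F], [S → , E .] }  — shift, reduce

No state contains more than one complete item.

Answer: No reduce-reduce conflicts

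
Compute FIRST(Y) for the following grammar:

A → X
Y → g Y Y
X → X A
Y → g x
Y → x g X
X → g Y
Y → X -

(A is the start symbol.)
To compute FIRST(Y), examine every production with Y on the left-hand side, reading each right-hand side left to right until a non-nullable symbol is reached.

FIRST sets of the other non-terminals involved (by the same procedure, iterated to a fixed point):
  FIRST(X) = { 'g' }

From Y → g Y Y:
  - g is a terminal: add 'g' and stop
From Y → g x:
  - g is a terminal: add 'g' and stop
From Y → x g X:
  - x is a terminal: add 'x' and stop
From Y → X -:
  - X is a non-terminal: add FIRST(X) \ {ε} = { 'g' }
    X is not nullable, so stop

Collecting: FIRST(Y) = { 'g', 'x' }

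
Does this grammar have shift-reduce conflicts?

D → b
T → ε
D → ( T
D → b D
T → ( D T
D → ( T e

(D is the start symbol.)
Augment with D' → D and build the canonical LR(0) collection (I0 = CLOSURE({[D' → . D]}), then GOTO on every symbol after a dot until no new states appear). It has 10 states:
  I0: { [D → . ( T e], [D → . ( T], [D → . b D], [D → . b], [D' → . D] }  — shift
  I1: { [D → ( . T e], [D → ( . T], [T → . ( D T], [T → .] }  — shift, reduce
  I2: { [D' → D .] }  — accept
  I3: { [D → . ( T e], [D → . ( T], [D → . b D], [D → . b], [D → b . D], [D → b .] }  — shift, reduce
  I4: { [D → b D .] }  — reduce
  I5: { [D → . ( T e], [D → . ( T], [D → . b D], [D → . b], [T → ( . D T] }  — shift
  I6: { [D → ( T . e], [D → ( T .] }  — shift, reduce
  I7: { [D → ( T e .] }  — reduce
  I8: { [T → ( D . T], [T → . ( D T], [T → .] }  — shift, reduce
  I9: { [T → ( D T .] }  — reduce

I1 contains reduce item [T → .] and shift item [T → . ( D T] — shift-reduce conflict.
I3 contains reduce item [D → b .] and shift items [D → . ( T], [D → . ( T e], [D → . b], [D → . b D] — shift-reduce conflict.
I6 contains reduce item [D → ( T .] and shift item [D → ( T . e] — shift-reduce conflict.
I8 contains reduce item [T → .] and shift item [T → . ( D T] — shift-reduce conflict.

Answer: Yes — I1: [T → .] vs [T → . ( D T]; I3: [D → b .] vs [D → . ( T]; I6: [D → ( T .] vs [D → ( T . e]; I8: [T → .] vs [T → . ( D T]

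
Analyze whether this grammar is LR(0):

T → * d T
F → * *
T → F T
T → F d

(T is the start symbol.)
Yes, the grammar is LR(0)

Augment with T' → T and build the canonical LR(0) collection (I0 = CLOSURE({[T' → . T]}), then GOTO on every symbol after a dot until no new states appear). It has 9 states:
  I0: { [F → . * *], [T → . * d T], [T → . F T], [T → . F d], [T' → . T] }  — shift
  I1: { [F → * . *], [T → * . d T] }  — shift
  I2: { [F → . * *], [T → . * d T], [T → . F T], [T → . F d], [T → F . T], [T → F . d] }  — shift
  I3: { [T' → T .] }  — accept
  I4: { [T → F T .] }  — reduce
  I5: { [T → F d .] }  — reduce
  I6: { [F → * * .] }  — reduce
  I7: { [F → . * *], [T → * d . T], [T → . * d T], [T → . F T], [T → . F d] }  — shift
  I8: { [T → * d T .] }  — reduce

Every state is either a pure shift/goto state or contains exactly one complete item and nothing to shift — no conflicts. The grammar is LR(0).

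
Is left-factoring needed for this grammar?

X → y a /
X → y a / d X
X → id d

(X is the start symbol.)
Yes, X has productions with common prefix 'y a /'

Left-factoring is needed when two productions for the same non-terminal
share a common prefix on the right-hand side.

Productions for X:
  X → y a /
  X → y a / d X
  X → id d

Found common prefix 'y a /' in productions for X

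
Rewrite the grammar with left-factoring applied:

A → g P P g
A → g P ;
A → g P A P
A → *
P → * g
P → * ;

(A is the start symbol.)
A → g P A'
A' → P g
A' → ;
A' → A P
A → *
P → * P'
P' → g
P' → ;

Left-factoring transforms A → αβ₁ | αβ₂ into A → αA' and A' → β₁ | β₂
(α is the longest common prefix among the alternatives). Repeat until
no nonterminal has two alternatives with a common prefix.

Round 1: A has alternatives sharing prefix 'g P'. Introduce A': A → g P A'
  Add: A' → P g
  Add: A' → ;
  Add: A' → A P

Round 2: P has alternatives sharing prefix '*'. Introduce P': P → * P'
  Add: P' → g
  Add: P' → ;

No remaining common prefixes — done.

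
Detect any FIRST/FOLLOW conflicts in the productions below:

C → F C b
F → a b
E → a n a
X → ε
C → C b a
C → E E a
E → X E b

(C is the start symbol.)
A FIRST/FOLLOW conflict occurs when a non-terminal N has a nullable alternative N → β (β ⇒* ε) and another alternative N → α with FIRST(α) ∩ FOLLOW(N) ≠ ∅: on such a lookahead the parser cannot decide between expanding α and letting N vanish via β.

Nullable non-terminals: X.
X has a nullable alternative but only one production, so nothing to check.

C, E, F have no nullable alternative, so no FIRST/FOLLOW check is needed there.

No FIRST/FOLLOW conflicts found.

Answer: No FIRST/FOLLOW conflicts.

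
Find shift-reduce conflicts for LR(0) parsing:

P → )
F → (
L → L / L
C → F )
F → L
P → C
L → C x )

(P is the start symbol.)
Yes — I3: [P → C .] vs [L → C . x )]; I5: [F → L .] vs [L → L . / L]; I9: [F → L .] vs [L → L . / L]

Augment with P' → P and build the canonical LR(0) collection (I0 = CLOSURE({[P' → . P]}), then GOTO on every symbol after a dot until no new states appear). It has 13 states:
  I0: { [C → . F )], [F → . (], [F → . L], [L → . C x )], [L → . L / L], [P → . )], [P → . C], [P' → . P] }  — shift
  I1: { [F → ( .] }  — reduce
  I2: { [P → ) .] }  — reduce
  I3: { [L → C . x )], [P → C .] }  — shift, reduce
  I4: { [C → F . )] }  — shift
  I5: { [F → L .], [L → L . / L] }  — shift, reduce
  I6: { [P' → P .] }  — accept
  I7: { [C → . F )], [F → . (], [F → . L], [L → . C x )], [L → . L / L], [L → L / . L] }  — shift
  I8: { [L → C . x )] }  — shift
  I9: { [F → L .], [L → L . / L], [L → L / L .] }  — shift, 2 reduces
  I10: { [L → C x . )] }  — shift
  I11: { [L → C x ) .] }  — reduce
  I12: { [C → F ) .] }  — reduce

I3 contains reduce item [P → C .] and shift item [L → C . x )] — shift-reduce conflict.
I5 contains reduce item [F → L .] and shift item [L → L . / L] — shift-reduce conflict.
I9 contains reduce items [F → L .], [L → L / L .] and shift item [L → L . / L] — shift-reduce conflict.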